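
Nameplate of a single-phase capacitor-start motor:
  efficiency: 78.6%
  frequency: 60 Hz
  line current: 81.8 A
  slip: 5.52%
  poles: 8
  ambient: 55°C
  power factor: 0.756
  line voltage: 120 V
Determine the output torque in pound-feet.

48.3 lb·ft

P_in = V·I·cosφ = 120 × 81.8 × 0.756 = 7421 W
P_out = η·P_in = 0.786 × 7421 = 5833 W
n_s = 120×60/8 = 900 rpm; n = 900×(1−0.0552) = 850 rpm
ω = 2π×850/60 = 89.01 rad/s
τ = P_out/ω = 5833/89.01 = 65.53 N·m
In lb·ft: 65.53/1.356 = 48.3 lb·ft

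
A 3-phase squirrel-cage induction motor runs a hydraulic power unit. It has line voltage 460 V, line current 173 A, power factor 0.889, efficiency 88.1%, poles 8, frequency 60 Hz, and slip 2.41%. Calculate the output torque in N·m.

P_in = √3·V·I·cosφ = 1.732 × 460 × 173 × 0.889 = 122533 W
P_out = η·P_in = 0.881 × 122533 = 107952 W
n_s = 120×60/8 = 900 rpm; n = 900×(1−0.0241) = 878 rpm
ω = 2π×878/60 = 91.94 rad/s
τ = P_out/ω = 107952/91.94 = 1170 N·m

1170 N·m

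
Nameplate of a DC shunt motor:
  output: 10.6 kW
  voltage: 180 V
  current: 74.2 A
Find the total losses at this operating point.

2.76 kW

P_in = V·I = 180×74.2 = 13356 W
P_out = 10600 W
Losses = P_in − P_out = 13356 − 10600 = 2756 W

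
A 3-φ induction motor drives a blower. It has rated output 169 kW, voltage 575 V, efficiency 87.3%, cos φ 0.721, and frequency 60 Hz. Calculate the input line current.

P_out = 169 kW = 169000 W
P_in = P_out / η = 169000 / 0.873 = 193585 W
I_L = P_in / (√3·V_L·cosφ) = 193585 / (1.732 × 575 × 0.721) = 270 A

270 A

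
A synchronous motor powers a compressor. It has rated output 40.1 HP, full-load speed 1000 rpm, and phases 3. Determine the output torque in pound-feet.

211 lb·ft

P_out = 40.1 × 746 = 29915 W
ω = 2π × 1000/60 = 104.7 rad/s
τ = P_out/ω = 29915/104.7 = 285.7 N·m
In lb·ft: 285.7/1.356 = 211 lb·ft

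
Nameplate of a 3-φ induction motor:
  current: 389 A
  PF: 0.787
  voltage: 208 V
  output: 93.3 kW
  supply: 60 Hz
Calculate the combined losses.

17000 W

P_in = √3·V·I·cosφ = 1.732×208×389×0.787 = 110290 W
P_out = 93300 W
Losses = P_in − P_out = 110290 − 93300 = 16990 W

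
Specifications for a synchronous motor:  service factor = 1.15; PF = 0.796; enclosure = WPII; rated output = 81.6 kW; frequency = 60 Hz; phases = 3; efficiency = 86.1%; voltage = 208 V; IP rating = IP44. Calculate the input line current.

330 A

P_out = 81.6 kW = 81600 W
P_in = P_out / η = 81600 / 0.861 = 94774 W
I_L = P_in / (√3·V_L·cosφ) = 94774 / (1.732 × 208 × 0.796) = 330 A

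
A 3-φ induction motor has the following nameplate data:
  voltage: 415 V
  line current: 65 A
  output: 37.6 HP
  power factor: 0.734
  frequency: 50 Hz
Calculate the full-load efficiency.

P_out = 37.6 × 746 = 28050 W
P_in = √3·V_L·I_L·cosφ = 1.732 × 415 × 65 × 0.734 = 34293 W
η = P_out / P_in = 28050 / 34293 = 0.818 = 81.8%

81.8 %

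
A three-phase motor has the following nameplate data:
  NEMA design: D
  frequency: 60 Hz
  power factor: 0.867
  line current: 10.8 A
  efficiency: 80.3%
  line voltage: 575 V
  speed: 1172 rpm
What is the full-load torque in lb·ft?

45 lb·ft

P_in = √3·V·I·cosφ = 1.732 × 575 × 10.8 × 0.867 = 9325 W
P_out = η·P_in = 0.803 × 9325 = 7488 W
n = 1172 rpm
ω = 2π×1172/60 = 122.7 rad/s
τ = P_out/ω = 7488/122.7 = 61.03 N·m
In lb·ft: 61.03/1.356 = 45 lb·ft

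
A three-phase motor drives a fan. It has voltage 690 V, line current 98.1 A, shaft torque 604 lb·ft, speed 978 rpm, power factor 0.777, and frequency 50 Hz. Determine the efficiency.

τ = 604 lb·ft × 1.356 = 819 N·m
ω = 2π × 978/60 = 102.4 rad/s; P_out = τω = 819 × 102.4 = 83866 W
P_in = √3·V_L·I_L·cosφ = 1.732 × 690 × 98.1 × 0.777 = 91093 W
η = P_out / P_in = 83866 / 91093 = 0.921 = 92.1%

92.1 %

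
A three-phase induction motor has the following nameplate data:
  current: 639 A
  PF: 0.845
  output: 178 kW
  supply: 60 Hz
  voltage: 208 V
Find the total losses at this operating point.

16500 W

P_in = √3·V·I·cosφ = 1.732×208×639×0.845 = 194522 W
P_out = 178000 W
Losses = P_in − P_out = 194522 − 178000 = 16522 W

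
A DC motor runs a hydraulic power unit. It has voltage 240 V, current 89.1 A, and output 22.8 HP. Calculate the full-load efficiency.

P_out = 22.8 × 746 = 17009 W
P_in = V·I = 240 × 89.1 = 21384 W
η = P_out / P_in = 17009 / 21384 = 0.795 = 79.5%

79.5 %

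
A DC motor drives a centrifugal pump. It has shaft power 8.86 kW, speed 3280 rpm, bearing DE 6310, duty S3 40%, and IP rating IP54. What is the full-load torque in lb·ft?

ω = 2π × 3280/60 = 343.5 rad/s
τ = P/ω = 8860/343.5 = 25.79 N·m
In lb·ft: 25.79/1.356 = 19 lb·ft

19 lb·ft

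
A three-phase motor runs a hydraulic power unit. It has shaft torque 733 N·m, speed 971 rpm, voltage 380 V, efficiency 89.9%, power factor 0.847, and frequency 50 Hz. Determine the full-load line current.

149 A

ω = 2π×971/60 = 101.7 rad/s; P_out = τω = 733 × 101.7 = 74546 W
P_in = P_out / η = 74546 / 0.899 = 82921 W
I_L = P_in / (√3·V_L·cosφ) = 82921 / (1.732 × 380 × 0.847) = 149 A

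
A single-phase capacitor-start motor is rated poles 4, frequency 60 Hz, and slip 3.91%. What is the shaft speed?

n_s = 120f/p = 120×60/4 = 1800 rpm
n = n_s(1 − s) = 1800 × (1 − 0.0391) = 1730 rpm

1730 rpm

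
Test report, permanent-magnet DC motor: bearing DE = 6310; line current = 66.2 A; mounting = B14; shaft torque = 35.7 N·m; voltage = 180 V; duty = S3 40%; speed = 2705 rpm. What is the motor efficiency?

ω = 2π × 2705/60 = 283.3 rad/s; P_out = τω = 35.7 × 283.3 = 10114 W
P_in = V·I = 180 × 66.2 = 11916 W
η = P_out / P_in = 10114 / 11916 = 0.849 = 84.9%

84.9 %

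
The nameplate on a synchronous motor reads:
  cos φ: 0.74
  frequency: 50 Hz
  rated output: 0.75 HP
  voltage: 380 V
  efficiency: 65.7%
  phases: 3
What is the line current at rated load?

P_out = 0.75 × 746 = 560 W
P_in = P_out / η = 560 / 0.657 = 852 W
I_L = P_in / (√3·V_L·cosφ) = 852 / (1.732 × 380 × 0.74) = 1.75 A

1.75 A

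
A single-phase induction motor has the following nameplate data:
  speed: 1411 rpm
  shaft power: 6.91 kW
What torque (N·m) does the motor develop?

ω = 2π × 1411/60 = 147.8 rad/s
τ = P/ω = 6910/147.8 = 46.8 N·m

46.8 N·m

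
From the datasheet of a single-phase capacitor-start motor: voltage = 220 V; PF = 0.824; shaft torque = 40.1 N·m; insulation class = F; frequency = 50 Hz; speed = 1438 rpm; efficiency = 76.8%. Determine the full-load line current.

ω = 2π×1438/60 = 150.6 rad/s; P_out = τω = 40.1 × 150.6 = 6039 W
P_in = P_out / η = 6039 / 0.768 = 7863 W
I = P_in / (V·cosφ) = 7863 / (220 × 0.824) = 43.4 A

43.4 A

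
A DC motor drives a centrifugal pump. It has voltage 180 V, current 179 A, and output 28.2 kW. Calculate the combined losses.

4020 W

P_in = V·I = 180×179 = 32220 W
P_out = 28200 W
Losses = P_in − P_out = 32220 − 28200 = 4020 W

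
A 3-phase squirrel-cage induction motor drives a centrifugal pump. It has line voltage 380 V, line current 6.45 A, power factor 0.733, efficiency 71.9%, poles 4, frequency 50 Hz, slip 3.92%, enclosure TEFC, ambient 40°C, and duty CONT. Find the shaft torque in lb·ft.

10.9 lb·ft

P_in = √3·V·I·cosφ = 1.732 × 380 × 6.45 × 0.733 = 3112 W
P_out = η·P_in = 0.719 × 3112 = 2238 W
n_s = 120×50/4 = 1500 rpm; n = 1500×(1−0.0392) = 1441 rpm
ω = 2π×1441/60 = 150.9 rad/s
τ = P_out/ω = 2238/150.9 = 14.83 N·m
In lb·ft: 14.83/1.356 = 10.9 lb·ft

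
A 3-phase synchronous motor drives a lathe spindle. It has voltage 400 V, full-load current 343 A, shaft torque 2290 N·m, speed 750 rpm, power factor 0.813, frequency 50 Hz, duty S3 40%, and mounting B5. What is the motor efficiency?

93.1 %

ω = 2π × 750/60 = 78.54 rad/s; P_out = τω = 2290 × 78.54 = 179857 W
P_in = √3·V_L·I_L·cosφ = 1.732 × 400 × 343 × 0.813 = 193194 W
η = P_out / P_in = 179857 / 193194 = 0.931 = 93.1%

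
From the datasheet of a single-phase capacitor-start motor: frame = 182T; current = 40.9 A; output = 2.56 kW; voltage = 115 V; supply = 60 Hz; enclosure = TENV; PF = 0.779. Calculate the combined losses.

P_in = V·I·cosφ = 115×40.9×0.779 = 3664 W
P_out = 2560 W
Losses = P_in − P_out = 3664 − 2560 = 1104 W

1100 W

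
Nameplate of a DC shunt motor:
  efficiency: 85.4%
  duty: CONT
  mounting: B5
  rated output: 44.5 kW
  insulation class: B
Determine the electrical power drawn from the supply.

52.1 kW

P_out = 44500 W
P_in = P_out/η = 44500/0.854 = 52108 W = 52.1 kW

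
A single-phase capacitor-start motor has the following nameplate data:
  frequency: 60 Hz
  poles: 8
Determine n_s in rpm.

n_s = 120f/p = 120×60/8 = 900 rpm

900 rpm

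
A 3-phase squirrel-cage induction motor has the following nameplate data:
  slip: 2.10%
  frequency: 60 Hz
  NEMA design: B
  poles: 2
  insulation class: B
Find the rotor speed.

3524 rpm

n_s = 120f/p = 120×60/2 = 3600 rpm
n = n_s(1 − s) = 3600 × (1 − 0.021) = 3524 rpm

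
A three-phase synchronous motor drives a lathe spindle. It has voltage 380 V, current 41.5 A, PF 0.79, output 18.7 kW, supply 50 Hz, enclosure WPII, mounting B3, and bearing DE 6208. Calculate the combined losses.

P_in = √3·V·I·cosφ = 1.732×380×41.5×0.79 = 21578 W
P_out = 18700 W
Losses = P_in − P_out = 21578 − 18700 = 2878 W

2.88 kW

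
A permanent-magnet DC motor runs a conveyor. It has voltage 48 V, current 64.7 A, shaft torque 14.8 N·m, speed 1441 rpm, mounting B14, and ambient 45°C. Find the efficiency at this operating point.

71.9 %

ω = 2π × 1441/60 = 150.9 rad/s; P_out = τω = 14.8 × 150.9 = 2233 W
P_in = V·I = 48 × 64.7 = 3106 W
η = P_out / P_in = 2233 / 3106 = 0.719 = 71.9%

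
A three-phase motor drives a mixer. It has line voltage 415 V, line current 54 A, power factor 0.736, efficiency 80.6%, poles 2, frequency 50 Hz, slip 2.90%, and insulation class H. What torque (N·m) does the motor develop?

75.5 N·m

P_in = √3·V·I·cosφ = 1.732 × 415 × 54 × 0.736 = 28567 W
P_out = η·P_in = 0.806 × 28567 = 23025 W
n_s = 120×50/2 = 3000 rpm; n = 3000×(1−0.029) = 2913 rpm
ω = 2π×2913/60 = 305 rad/s
τ = P_out/ω = 23025/305 = 75.5 N·m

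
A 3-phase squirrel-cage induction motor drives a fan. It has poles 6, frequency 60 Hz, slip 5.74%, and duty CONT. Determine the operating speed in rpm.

n_s = 120f/p = 120×60/6 = 1200 rpm
n = n_s(1 − s) = 1200 × (1 − 0.0574) = 1131 rpm

1131 rpm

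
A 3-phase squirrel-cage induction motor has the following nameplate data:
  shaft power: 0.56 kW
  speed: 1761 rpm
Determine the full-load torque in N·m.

3.04 N·m

ω = 2π × 1761/60 = 184.4 rad/s
τ = P/ω = 560/184.4 = 3.04 N·m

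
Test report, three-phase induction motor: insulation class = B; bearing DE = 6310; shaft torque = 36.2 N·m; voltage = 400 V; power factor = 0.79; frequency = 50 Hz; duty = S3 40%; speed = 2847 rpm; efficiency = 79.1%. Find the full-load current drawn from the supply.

ω = 2π×2847/60 = 298.1 rad/s; P_out = τω = 36.2 × 298.1 = 10791 W
P_in = P_out / η = 10791 / 0.791 = 13642 W
I_L = P_in / (√3·V_L·cosφ) = 13642 / (1.732 × 400 × 0.79) = 24.9 A

24.9 A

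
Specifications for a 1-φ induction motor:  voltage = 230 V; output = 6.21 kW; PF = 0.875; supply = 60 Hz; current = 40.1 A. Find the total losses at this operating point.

P_in = V·I·cosφ = 230×40.1×0.875 = 8070 W
P_out = 6210 W
Losses = P_in − P_out = 8070 − 6210 = 1860 W

1860 W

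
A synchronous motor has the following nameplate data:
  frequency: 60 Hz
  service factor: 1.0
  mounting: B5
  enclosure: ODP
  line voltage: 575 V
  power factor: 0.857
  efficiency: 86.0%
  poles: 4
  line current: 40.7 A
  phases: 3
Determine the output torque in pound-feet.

117 lb·ft

P_in = √3·V·I·cosφ = 1.732 × 575 × 40.7 × 0.857 = 34737 W
P_out = η·P_in = 0.86 × 34737 = 29874 W
n = n_s = 120×60/4 = 1800 rpm (synchronous)
ω = 2π×1800/60 = 188.5 rad/s
τ = P_out/ω = 29874/188.5 = 158.5 N·m
In lb·ft: 158.5/1.356 = 117 lb·ft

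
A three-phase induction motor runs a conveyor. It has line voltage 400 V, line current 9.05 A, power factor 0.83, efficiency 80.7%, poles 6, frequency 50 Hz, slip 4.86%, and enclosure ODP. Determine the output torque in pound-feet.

31.1 lb·ft

P_in = √3·V·I·cosφ = 1.732 × 400 × 9.05 × 0.83 = 5204 W
P_out = η·P_in = 0.807 × 5204 = 4200 W
n_s = 120×50/6 = 1000 rpm; n = 1000×(1−0.0486) = 951 rpm
ω = 2π×951/60 = 99.59 rad/s
τ = P_out/ω = 4200/99.59 = 42.17 N·m
In lb·ft: 42.17/1.356 = 31.1 lb·ft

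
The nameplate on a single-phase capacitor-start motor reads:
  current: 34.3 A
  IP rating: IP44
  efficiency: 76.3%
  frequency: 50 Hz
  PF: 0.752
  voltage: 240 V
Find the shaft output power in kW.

4.72 kW

P_in = V·I·cosφ = 240 × 34.3 × 0.752 = 6190 W
P_out = η·P_in = 0.763 × 6190 = 4723 W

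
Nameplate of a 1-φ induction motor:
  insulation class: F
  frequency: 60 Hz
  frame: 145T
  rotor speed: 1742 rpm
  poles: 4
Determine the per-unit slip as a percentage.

n_s = 120f/p = 120×60/4 = 1800 rpm
s = (n_s − n)/n_s = (1800 − 1742)/1800 = 0.0322

3.22 %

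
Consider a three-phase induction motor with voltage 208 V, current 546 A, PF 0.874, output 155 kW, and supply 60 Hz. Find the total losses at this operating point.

P_in = √3·V·I·cosφ = 1.732×208×546×0.874 = 171916 W
P_out = 155000 W
Losses = P_in − P_out = 171916 − 155000 = 16916 W

16.9 kW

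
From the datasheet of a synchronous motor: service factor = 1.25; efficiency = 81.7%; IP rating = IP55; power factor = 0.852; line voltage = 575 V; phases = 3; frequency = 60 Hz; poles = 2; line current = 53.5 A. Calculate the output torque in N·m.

P_in = √3·V·I·cosφ = 1.732 × 575 × 53.5 × 0.852 = 45395 W
P_out = η·P_in = 0.817 × 45395 = 37088 W
n = n_s = 120×60/2 = 3600 rpm (synchronous)
ω = 2π×3600/60 = 377 rad/s
τ = P_out/ω = 37088/377 = 98.4 N·m

98.4 N·m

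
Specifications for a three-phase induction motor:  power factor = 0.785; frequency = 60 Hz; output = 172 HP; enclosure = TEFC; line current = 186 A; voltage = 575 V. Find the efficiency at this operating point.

88.2 %

P_out = 172 × 746 = 128312 W
P_in = √3·V_L·I_L·cosφ = 1.732 × 575 × 186 × 0.785 = 145411 W
η = P_out / P_in = 128312 / 145411 = 0.882 = 88.2%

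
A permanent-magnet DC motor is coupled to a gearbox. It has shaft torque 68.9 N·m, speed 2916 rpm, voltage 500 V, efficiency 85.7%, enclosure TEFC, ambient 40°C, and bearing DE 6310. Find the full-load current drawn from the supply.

49.1 A

ω = 2π×2916/60 = 305.4 rad/s; P_out = τω = 68.9 × 305.4 = 21042 W
P_in = P_out / η = 21042 / 0.857 = 24553 W
I = P_in / V = 24553 / 500 = 49.1 A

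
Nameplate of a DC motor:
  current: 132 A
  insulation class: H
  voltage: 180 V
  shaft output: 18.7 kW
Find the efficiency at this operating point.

P_out = 18.7 kW = 18700 W
P_in = V·I = 180 × 132 = 23760 W
η = P_out / P_in = 18700 / 23760 = 0.787 = 78.7%

78.7 %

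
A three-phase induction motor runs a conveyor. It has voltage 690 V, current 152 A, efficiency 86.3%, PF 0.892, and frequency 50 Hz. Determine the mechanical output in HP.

187 HP

P_in = √3·V·I·cosφ = 1.732 × 690 × 152 × 0.892 = 162034 W
P_out = η·P_in = 0.863 × 162034 = 139835 W
= 139835/746 = 187 HP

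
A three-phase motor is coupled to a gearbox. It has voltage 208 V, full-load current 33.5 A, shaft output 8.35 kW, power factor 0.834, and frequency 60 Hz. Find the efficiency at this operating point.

P_out = 8.35 kW = 8350 W
P_in = √3·V_L·I_L·cosφ = 1.732 × 208 × 33.5 × 0.834 = 10065 W
η = P_out / P_in = 8350 / 10065 = 0.830 = 83.0%

83.0 %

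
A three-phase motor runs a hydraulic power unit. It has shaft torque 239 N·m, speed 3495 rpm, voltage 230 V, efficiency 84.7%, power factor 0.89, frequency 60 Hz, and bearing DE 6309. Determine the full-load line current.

291 A

ω = 2π×3495/60 = 366 rad/s; P_out = τω = 239 × 366 = 87474 W
P_in = P_out / η = 87474 / 0.847 = 103275 W
I_L = P_in / (√3·V_L·cosφ) = 103275 / (1.732 × 230 × 0.89) = 291 A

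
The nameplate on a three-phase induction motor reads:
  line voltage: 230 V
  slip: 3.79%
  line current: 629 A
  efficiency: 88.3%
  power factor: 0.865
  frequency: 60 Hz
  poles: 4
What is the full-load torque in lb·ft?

778 lb·ft

P_in = √3·V·I·cosφ = 1.732 × 230 × 629 × 0.865 = 216742 W
P_out = η·P_in = 0.883 × 216742 = 191383 W
n_s = 120×60/4 = 1800 rpm; n = 1800×(1−0.0379) = 1732 rpm
ω = 2π×1732/60 = 181.4 rad/s
τ = P_out/ω = 191383/181.4 = 1055 N·m
In lb·ft: 1055/1.356 = 778 lb·ft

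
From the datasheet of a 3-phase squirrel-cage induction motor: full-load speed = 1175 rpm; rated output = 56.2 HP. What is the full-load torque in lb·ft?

P_out = 56.2 × 746 = 41925 W
ω = 2π × 1175/60 = 123 rad/s
τ = P_out/ω = 41925/123 = 340.9 N·m
In lb·ft: 340.9/1.356 = 251 lb·ft

251 lb·ft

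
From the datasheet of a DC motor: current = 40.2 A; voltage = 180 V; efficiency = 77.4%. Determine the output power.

P_in = V·I = 180 × 40.2 = 7236 W
P_out = η·P_in = 0.774 × 7236 = 5601 W

5.6 kW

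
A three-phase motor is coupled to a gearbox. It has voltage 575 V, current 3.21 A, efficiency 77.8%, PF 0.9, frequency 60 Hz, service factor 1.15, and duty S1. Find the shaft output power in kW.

2.24 kW

P_in = √3·V·I·cosφ = 1.732 × 575 × 3.21 × 0.9 = 2877 W
P_out = η·P_in = 0.778 × 2877 = 2238 W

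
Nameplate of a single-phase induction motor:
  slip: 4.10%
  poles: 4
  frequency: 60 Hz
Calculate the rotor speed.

1726 rpm

n_s = 120f/p = 120×60/4 = 1800 rpm
n = n_s(1 − s) = 1800 × (1 − 0.041) = 1726 rpm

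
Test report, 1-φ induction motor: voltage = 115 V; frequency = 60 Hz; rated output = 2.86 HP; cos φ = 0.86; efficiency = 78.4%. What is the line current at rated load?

27.5 A

P_out = 2.86 × 746 = 2134 W
P_in = P_out / η = 2134 / 0.784 = 2722 W
I = P_in / (V·cosφ) = 2722 / (115 × 0.86) = 27.5 A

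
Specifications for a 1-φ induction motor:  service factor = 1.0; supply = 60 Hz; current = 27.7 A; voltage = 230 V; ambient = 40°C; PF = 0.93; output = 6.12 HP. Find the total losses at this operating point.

P_in = V·I·cosφ = 230×27.7×0.93 = 5925 W
P_out = 6.12×746 = 4566 W
Losses = P_in − P_out = 5925 − 4566 = 1359 W

1.36 kW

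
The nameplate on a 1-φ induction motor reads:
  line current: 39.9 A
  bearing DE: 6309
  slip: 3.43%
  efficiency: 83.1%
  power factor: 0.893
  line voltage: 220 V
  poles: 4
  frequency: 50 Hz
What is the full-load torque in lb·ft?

31.7 lb·ft

P_in = V·I·cosφ = 220 × 39.9 × 0.893 = 7839 W
P_out = η·P_in = 0.831 × 7839 = 6514 W
n_s = 120×50/4 = 1500 rpm; n = 1500×(1−0.0343) = 1449 rpm
ω = 2π×1449/60 = 151.7 rad/s
τ = P_out/ω = 6514/151.7 = 42.94 N·m
In lb·ft: 42.94/1.356 = 31.7 lb·ft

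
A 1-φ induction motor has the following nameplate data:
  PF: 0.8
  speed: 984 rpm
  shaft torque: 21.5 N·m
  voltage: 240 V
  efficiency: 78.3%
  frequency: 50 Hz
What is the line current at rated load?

14.7 A

ω = 2π×984/60 = 103 rad/s; P_out = τω = 21.5 × 103 = 2215 W
P_in = P_out / η = 2215 / 0.783 = 2829 W
I = P_in / (V·cosφ) = 2829 / (240 × 0.8) = 14.7 A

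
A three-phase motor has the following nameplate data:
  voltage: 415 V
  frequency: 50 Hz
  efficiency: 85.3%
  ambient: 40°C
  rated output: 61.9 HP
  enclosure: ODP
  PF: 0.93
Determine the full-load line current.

P_out = 61.9 × 746 = 46177 W
P_in = P_out / η = 46177 / 0.853 = 54135 W
I_L = P_in / (√3·V_L·cosφ) = 54135 / (1.732 × 415 × 0.93) = 81 A

81 A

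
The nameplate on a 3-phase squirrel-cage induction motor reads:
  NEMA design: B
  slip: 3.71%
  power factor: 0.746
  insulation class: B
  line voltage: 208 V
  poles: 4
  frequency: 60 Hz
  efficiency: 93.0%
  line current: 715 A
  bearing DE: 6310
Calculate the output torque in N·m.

P_in = √3·V·I·cosφ = 1.732 × 208 × 715 × 0.746 = 192157 W
P_out = η·P_in = 0.93 × 192157 = 178706 W
n_s = 120×60/4 = 1800 rpm; n = 1800×(1−0.0371) = 1733 rpm
ω = 2π×1733/60 = 181.5 rad/s
τ = P_out/ω = 178706/181.5 = 985 N·m

985 N·m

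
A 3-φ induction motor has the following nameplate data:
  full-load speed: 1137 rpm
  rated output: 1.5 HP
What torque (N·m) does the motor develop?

9.4 N·m

P_out = 1.5 × 746 = 1119 W
ω = 2π × 1137/60 = 119.1 rad/s
τ = P_out/ω = 1119/119.1 = 9.4 N·m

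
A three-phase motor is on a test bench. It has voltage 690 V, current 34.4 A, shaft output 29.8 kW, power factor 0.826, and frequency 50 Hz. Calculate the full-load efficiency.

P_out = 29.8 kW = 29800 W
P_in = √3·V_L·I_L·cosφ = 1.732 × 690 × 34.4 × 0.826 = 33957 W
η = P_out / P_in = 29800 / 33957 = 0.878 = 87.8%

87.8 %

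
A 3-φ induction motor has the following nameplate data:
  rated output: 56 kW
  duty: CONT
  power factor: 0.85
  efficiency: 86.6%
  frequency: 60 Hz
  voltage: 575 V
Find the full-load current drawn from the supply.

76.4 A

P_out = 56 kW = 56000 W
P_in = P_out / η = 56000 / 0.866 = 64665 W
I_L = P_in / (√3·V_L·cosφ) = 64665 / (1.732 × 575 × 0.85) = 76.4 A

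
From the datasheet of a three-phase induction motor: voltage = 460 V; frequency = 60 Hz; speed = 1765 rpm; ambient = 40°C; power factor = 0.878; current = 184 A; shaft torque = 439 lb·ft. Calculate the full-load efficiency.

85.5 %

τ = 439 lb·ft × 1.356 = 595.3 N·m
ω = 2π × 1765/60 = 184.8 rad/s; P_out = τω = 595.3 × 184.8 = 110011 W
P_in = √3·V_L·I_L·cosφ = 1.732 × 460 × 184 × 0.878 = 128712 W
η = P_out / P_in = 110011 / 128712 = 0.855 = 85.5%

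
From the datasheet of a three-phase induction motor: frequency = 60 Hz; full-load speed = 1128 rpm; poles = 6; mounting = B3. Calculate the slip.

n_s = 120f/p = 120×60/6 = 1200 rpm
s = (n_s − n)/n_s = (1200 − 1128)/1200 = 0.0600

6.00 %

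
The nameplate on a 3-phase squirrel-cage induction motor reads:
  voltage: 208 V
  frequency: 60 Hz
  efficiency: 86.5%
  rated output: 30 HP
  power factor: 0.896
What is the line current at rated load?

P_out = 30 × 746 = 22380 W
P_in = P_out / η = 22380 / 0.865 = 25873 W
I_L = P_in / (√3·V_L·cosφ) = 25873 / (1.732 × 208 × 0.896) = 80.2 A

80.2 A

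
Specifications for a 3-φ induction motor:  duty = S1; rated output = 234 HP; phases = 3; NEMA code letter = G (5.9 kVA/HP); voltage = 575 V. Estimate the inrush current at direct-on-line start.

S_LR = 5.9 × 234 = 1380.6 kVA
I_LR = S_LR/(√3·V_L) = 1380600/(1.732×575) = 1390 A

1390 A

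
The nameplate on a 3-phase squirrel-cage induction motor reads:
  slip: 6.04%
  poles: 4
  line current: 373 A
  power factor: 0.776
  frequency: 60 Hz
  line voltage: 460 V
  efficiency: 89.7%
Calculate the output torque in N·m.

1170 N·m

P_in = √3·V·I·cosφ = 1.732 × 460 × 373 × 0.776 = 230609 W
P_out = η·P_in = 0.897 × 230609 = 206856 W
n_s = 120×60/4 = 1800 rpm; n = 1800×(1−0.0604) = 1691 rpm
ω = 2π×1691/60 = 177.1 rad/s
τ = P_out/ω = 206856/177.1 = 1170 N·m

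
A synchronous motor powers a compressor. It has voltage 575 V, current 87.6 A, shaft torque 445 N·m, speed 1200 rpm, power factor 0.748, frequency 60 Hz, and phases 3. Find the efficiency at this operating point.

85.7 %

ω = 2π × 1200/60 = 125.7 rad/s; P_out = τω = 445 × 125.7 = 55937 W
P_in = √3·V_L·I_L·cosφ = 1.732 × 575 × 87.6 × 0.748 = 65256 W
η = P_out / P_in = 55937 / 65256 = 0.857 = 85.7%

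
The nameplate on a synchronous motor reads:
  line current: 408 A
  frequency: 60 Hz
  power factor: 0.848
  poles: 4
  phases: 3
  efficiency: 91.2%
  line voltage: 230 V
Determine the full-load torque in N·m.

P_in = √3·V·I·cosφ = 1.732 × 230 × 408 × 0.848 = 137826 W
P_out = η·P_in = 0.912 × 137826 = 125697 W
n = n_s = 120×60/4 = 1800 rpm (synchronous)
ω = 2π×1800/60 = 188.5 rad/s
τ = P_out/ω = 125697/188.5 = 667 N·m

667 N·m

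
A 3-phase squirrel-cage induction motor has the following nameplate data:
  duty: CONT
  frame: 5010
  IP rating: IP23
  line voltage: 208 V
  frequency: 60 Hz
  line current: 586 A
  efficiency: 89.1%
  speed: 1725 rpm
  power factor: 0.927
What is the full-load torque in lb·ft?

P_in = √3·V·I·cosφ = 1.732 × 208 × 586 × 0.927 = 195699 W
P_out = η·P_in = 0.891 × 195699 = 174368 W
n = 1725 rpm
ω = 2π×1725/60 = 180.6 rad/s
τ = P_out/ω = 174368/180.6 = 965.5 N·m
In lb·ft: 965.5/1.356 = 712 lb·ft

712 lb·ft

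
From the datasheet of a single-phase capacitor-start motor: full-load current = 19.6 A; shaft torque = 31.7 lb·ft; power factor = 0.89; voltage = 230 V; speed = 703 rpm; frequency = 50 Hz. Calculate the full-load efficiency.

78.9 %

τ = 31.7 lb·ft × 1.356 = 42.99 N·m
ω = 2π × 703/60 = 73.62 rad/s; P_out = τω = 42.99 × 73.62 = 3165 W
P_in = V·I·cosφ = 230 × 19.6 × 0.89 = 4012 W
η = P_out / P_in = 3165 / 4012 = 0.789 = 78.9%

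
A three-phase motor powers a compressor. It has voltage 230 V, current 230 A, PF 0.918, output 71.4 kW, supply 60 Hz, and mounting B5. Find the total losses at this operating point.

12.7 kW

P_in = √3·V·I·cosφ = 1.732×230×230×0.918 = 84110 W
P_out = 71400 W
Losses = P_in − P_out = 84110 − 71400 = 12710 W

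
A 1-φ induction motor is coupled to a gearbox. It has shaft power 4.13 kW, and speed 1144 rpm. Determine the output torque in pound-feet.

ω = 2π × 1144/60 = 119.8 rad/s
τ = P/ω = 4130/119.8 = 34.47 N·m
In lb·ft: 34.47/1.356 = 25.4 lb·ft

25.4 lb·ft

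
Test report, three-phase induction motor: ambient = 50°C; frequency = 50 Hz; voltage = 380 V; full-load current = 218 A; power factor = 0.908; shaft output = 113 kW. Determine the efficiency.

P_out = 113 kW = 113000 W
P_in = √3·V_L·I_L·cosφ = 1.732 × 380 × 218 × 0.908 = 130279 W
η = P_out / P_in = 113000 / 130279 = 0.867 = 86.7%

86.7 %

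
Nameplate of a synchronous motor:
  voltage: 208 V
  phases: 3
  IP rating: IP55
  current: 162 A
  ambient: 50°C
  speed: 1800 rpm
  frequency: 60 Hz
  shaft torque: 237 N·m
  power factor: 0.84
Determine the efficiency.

91.1 %

ω = 2π × 1800/60 = 188.5 rad/s; P_out = τω = 237 × 188.5 = 44675 W
P_in = √3·V_L·I_L·cosφ = 1.732 × 208 × 162 × 0.84 = 49024 W
η = P_out / P_in = 44675 / 49024 = 0.911 = 91.1%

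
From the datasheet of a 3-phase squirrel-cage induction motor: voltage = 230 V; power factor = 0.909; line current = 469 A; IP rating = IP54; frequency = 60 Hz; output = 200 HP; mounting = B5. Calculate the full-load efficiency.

P_out = 200 × 746 = 149200 W
P_in = √3·V_L·I_L·cosφ = 1.732 × 230 × 469 × 0.909 = 169829 W
η = P_out / P_in = 149200 / 169829 = 0.879 = 87.9%

87.9 %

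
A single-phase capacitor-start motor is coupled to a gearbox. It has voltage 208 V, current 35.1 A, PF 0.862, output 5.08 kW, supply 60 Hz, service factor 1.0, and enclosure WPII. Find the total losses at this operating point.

P_in = V·I·cosφ = 208×35.1×0.862 = 6293 W
P_out = 5080 W
Losses = P_in − P_out = 6293 − 5080 = 1213 W

1.21 kW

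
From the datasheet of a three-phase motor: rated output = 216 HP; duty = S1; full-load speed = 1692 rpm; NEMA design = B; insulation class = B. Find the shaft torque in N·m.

909 N·m

P_out = 216 × 746 = 161136 W
ω = 2π × 1692/60 = 177.2 rad/s
τ = P_out/ω = 161136/177.2 = 909 N·m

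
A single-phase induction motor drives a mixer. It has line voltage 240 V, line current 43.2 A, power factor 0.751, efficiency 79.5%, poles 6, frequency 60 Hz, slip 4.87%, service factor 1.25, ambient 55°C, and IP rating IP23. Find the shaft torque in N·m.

51.8 N·m

P_in = V·I·cosφ = 240 × 43.2 × 0.751 = 7786 W
P_out = η·P_in = 0.795 × 7786 = 6190 W
n_s = 120×60/6 = 1200 rpm; n = 1200×(1−0.0487) = 1142 rpm
ω = 2π×1142/60 = 119.6 rad/s
τ = P_out/ω = 6190/119.6 = 51.8 N·m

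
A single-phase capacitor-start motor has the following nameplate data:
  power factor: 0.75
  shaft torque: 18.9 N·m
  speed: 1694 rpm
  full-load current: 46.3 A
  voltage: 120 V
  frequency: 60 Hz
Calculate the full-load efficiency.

ω = 2π × 1694/60 = 177.4 rad/s; P_out = τω = 18.9 × 177.4 = 3353 W
P_in = V·I·cosφ = 120 × 46.3 × 0.75 = 4167 W
η = P_out / P_in = 3353 / 4167 = 0.805 = 80.5%

80.5 %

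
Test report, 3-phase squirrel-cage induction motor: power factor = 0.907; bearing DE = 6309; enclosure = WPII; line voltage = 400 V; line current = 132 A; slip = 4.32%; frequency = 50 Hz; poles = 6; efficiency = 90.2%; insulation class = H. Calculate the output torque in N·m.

747 N·m

P_in = √3·V·I·cosφ = 1.732 × 400 × 132 × 0.907 = 82945 W
P_out = η·P_in = 0.902 × 82945 = 74816 W
n_s = 120×50/6 = 1000 rpm; n = 1000×(1−0.0432) = 957 rpm
ω = 2π×957/60 = 100.2 rad/s
τ = P_out/ω = 74816/100.2 = 747 N·m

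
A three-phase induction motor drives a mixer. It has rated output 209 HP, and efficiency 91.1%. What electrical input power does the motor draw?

P_out = 209 × 746 = 155914 W
P_in = P_out/η = 155914/0.911 = 171146 W = 171 kW

171 kW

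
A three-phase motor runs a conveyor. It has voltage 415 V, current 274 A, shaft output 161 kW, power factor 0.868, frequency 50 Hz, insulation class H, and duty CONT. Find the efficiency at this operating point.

94.2 %

P_out = 161 kW = 161000 W
P_in = √3·V_L·I_L·cosφ = 1.732 × 415 × 274 × 0.868 = 170949 W
η = P_out / P_in = 161000 / 170949 = 0.942 = 94.2%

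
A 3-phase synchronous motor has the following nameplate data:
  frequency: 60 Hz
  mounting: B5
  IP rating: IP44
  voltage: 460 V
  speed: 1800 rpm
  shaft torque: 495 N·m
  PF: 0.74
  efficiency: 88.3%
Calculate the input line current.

179 A

ω = 2π×1800/60 = 188.5 rad/s; P_out = τω = 495 × 188.5 = 93308 W
P_in = P_out / η = 93308 / 0.883 = 105672 W
I_L = P_in / (√3·V_L·cosφ) = 105672 / (1.732 × 460 × 0.74) = 179 A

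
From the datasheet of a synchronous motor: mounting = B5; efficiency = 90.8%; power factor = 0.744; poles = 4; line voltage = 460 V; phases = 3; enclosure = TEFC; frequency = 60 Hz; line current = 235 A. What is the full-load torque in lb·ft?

495 lb·ft

P_in = √3·V·I·cosφ = 1.732 × 460 × 235 × 0.744 = 139299 W
P_out = η·P_in = 0.908 × 139299 = 126483 W
n = n_s = 120×60/4 = 1800 rpm (synchronous)
ω = 2π×1800/60 = 188.5 rad/s
τ = P_out/ω = 126483/188.5 = 671 N·m
In lb·ft: 671/1.356 = 495 lb·ft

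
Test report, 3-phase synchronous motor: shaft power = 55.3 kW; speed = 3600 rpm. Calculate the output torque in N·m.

ω = 2π × 3600/60 = 377 rad/s
τ = P/ω = 55300/377 = 147 N·m

147 N·m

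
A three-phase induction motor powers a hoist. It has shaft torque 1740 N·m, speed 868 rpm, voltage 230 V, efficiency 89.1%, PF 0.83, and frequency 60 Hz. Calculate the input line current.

537 A

ω = 2π×868/60 = 90.9 rad/s; P_out = τω = 1740 × 90.9 = 158166 W
P_in = P_out / η = 158166 / 0.891 = 177515 W
I_L = P_in / (√3·V_L·cosφ) = 177515 / (1.732 × 230 × 0.83) = 537 A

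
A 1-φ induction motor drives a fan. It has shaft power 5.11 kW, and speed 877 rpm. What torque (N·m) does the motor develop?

55.6 N·m

ω = 2π × 877/60 = 91.84 rad/s
τ = P/ω = 5110/91.84 = 55.6 N·m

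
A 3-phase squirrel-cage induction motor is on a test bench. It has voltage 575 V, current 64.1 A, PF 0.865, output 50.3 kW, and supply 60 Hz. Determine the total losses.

P_in = √3·V·I·cosφ = 1.732×575×64.1×0.865 = 55219 W
P_out = 50300 W
Losses = P_in − P_out = 55219 − 50300 = 4919 W

4.92 kW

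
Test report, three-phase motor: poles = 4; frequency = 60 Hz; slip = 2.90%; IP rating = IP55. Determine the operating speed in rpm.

1748 rpm

n_s = 120f/p = 120×60/4 = 1800 rpm
n = n_s(1 − s) = 1800 × (1 − 0.029) = 1748 rpm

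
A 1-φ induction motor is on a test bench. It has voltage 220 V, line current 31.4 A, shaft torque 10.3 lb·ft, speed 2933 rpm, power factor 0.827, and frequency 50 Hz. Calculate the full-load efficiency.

τ = 10.3 lb·ft × 1.356 = 13.97 N·m
ω = 2π × 2933/60 = 307.1 rad/s; P_out = τω = 13.97 × 307.1 = 4290 W
P_in = V·I·cosφ = 220 × 31.4 × 0.827 = 5713 W
η = P_out / P_in = 4290 / 5713 = 0.751 = 75.1%

75.1 %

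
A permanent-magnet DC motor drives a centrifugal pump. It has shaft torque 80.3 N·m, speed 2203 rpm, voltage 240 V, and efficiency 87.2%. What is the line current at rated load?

ω = 2π×2203/60 = 230.7 rad/s; P_out = τω = 80.3 × 230.7 = 18525 W
P_in = P_out / η = 18525 / 0.872 = 21244 W
I = P_in / V = 21244 / 240 = 88.5 A

88.5 A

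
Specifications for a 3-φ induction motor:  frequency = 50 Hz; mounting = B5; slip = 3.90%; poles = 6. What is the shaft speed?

n_s = 120f/p = 120×50/6 = 1000 rpm
n = n_s(1 − s) = 1000 × (1 − 0.039) = 961 rpm

961 rpm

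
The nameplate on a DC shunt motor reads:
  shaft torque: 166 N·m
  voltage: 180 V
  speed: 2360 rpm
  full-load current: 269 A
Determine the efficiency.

84.7 %

ω = 2π × 2360/60 = 247.1 rad/s; P_out = τω = 166 × 247.1 = 41019 W
P_in = V·I = 180 × 269 = 48420 W
η = P_out / P_in = 41019 / 48420 = 0.847 = 84.7%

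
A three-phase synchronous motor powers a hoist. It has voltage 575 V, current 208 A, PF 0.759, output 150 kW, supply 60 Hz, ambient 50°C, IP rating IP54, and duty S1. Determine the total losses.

7230 W

P_in = √3·V·I·cosφ = 1.732×575×208×0.759 = 157225 W
P_out = 150000 W
Losses = P_in − P_out = 157225 − 150000 = 7225 W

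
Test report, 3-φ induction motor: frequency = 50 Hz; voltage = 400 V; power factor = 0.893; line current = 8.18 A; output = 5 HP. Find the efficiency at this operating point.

73.7 %

P_out = 5 × 746 = 3730 W
P_in = √3·V_L·I_L·cosφ = 1.732 × 400 × 8.18 × 0.893 = 5061 W
η = P_out / P_in = 3730 / 5061 = 0.737 = 73.7%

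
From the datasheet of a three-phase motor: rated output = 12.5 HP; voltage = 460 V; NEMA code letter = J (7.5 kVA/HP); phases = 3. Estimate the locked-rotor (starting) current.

118 A

S_LR = 7.5 × 12.5 = 93.75 kVA
I_LR = S_LR/(√3·V_L) = 93750/(1.732×460) = 118 A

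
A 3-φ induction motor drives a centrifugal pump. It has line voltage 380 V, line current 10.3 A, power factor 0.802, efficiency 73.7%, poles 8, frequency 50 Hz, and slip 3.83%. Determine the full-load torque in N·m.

53.1 N·m

P_in = √3·V·I·cosφ = 1.732 × 380 × 10.3 × 0.802 = 5437 W
P_out = η·P_in = 0.737 × 5437 = 4007 W
n_s = 120×50/8 = 750 rpm; n = 750×(1−0.0383) = 721 rpm
ω = 2π×721/60 = 75.5 rad/s
τ = P_out/ω = 4007/75.5 = 53.1 N·m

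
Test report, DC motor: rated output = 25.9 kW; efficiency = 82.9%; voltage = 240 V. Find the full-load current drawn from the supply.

130 A

P_out = 25.9 kW = 25900 W
P_in = P_out / η = 25900 / 0.829 = 31242 W
I = P_in / V = 31242 / 240 = 130 A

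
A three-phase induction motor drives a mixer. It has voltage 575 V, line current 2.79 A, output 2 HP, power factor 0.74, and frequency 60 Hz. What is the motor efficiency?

72.6 %

P_out = 2 × 746 = 1492 W
P_in = √3·V_L·I_L·cosφ = 1.732 × 575 × 2.79 × 0.74 = 2056 W
η = P_out / P_in = 1492 / 2056 = 0.726 = 72.6%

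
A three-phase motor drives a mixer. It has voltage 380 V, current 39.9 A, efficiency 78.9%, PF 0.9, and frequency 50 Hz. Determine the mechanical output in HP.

P_in = √3·V·I·cosφ = 1.732 × 380 × 39.9 × 0.9 = 23635 W
P_out = η·P_in = 0.789 × 23635 = 18648 W
= 18648/746 = 25 HP

25 HP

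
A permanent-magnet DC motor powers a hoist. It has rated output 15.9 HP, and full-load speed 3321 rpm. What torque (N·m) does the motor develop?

34.1 N·m

P_out = 15.9 × 746 = 11861 W
ω = 2π × 3321/60 = 347.8 rad/s
τ = P_out/ω = 11861/347.8 = 34.1 N·m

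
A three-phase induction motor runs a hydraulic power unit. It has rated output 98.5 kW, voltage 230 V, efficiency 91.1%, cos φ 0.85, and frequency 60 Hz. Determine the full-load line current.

P_out = 98.5 kW = 98500 W
P_in = P_out / η = 98500 / 0.911 = 108123 W
I_L = P_in / (√3·V_L·cosφ) = 108123 / (1.732 × 230 × 0.85) = 319 A

319 A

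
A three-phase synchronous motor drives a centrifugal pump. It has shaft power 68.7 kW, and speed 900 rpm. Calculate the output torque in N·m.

ω = 2π × 900/60 = 94.25 rad/s
τ = P/ω = 68700/94.25 = 729 N·m

729 N·m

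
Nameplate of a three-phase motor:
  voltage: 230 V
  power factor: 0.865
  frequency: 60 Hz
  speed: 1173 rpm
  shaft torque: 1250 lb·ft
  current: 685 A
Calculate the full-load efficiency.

88.2 %

τ = 1250 lb·ft × 1.356 = 1695 N·m
ω = 2π × 1173/60 = 122.8 rad/s; P_out = τω = 1695 × 122.8 = 208146 W
P_in = √3·V_L·I_L·cosφ = 1.732 × 230 × 685 × 0.865 = 236038 W
η = P_out / P_in = 208146 / 236038 = 0.882 = 88.2%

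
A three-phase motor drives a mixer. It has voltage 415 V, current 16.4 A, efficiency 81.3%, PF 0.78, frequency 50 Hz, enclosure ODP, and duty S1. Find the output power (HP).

10 HP

P_in = √3·V·I·cosφ = 1.732 × 415 × 16.4 × 0.78 = 9195 W
P_out = η·P_in = 0.813 × 9195 = 7476 W
= 7476/746 = 10 HP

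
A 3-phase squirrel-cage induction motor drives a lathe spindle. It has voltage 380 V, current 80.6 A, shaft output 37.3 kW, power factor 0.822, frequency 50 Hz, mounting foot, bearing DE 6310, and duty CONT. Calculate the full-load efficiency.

P_out = 37.3 kW = 37300 W
P_in = √3·V_L·I_L·cosφ = 1.732 × 380 × 80.6 × 0.822 = 43605 W
η = P_out / P_in = 37300 / 43605 = 0.855 = 85.5%

85.5 %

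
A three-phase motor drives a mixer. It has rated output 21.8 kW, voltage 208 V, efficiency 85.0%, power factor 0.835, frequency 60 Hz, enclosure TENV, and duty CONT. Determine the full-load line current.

P_out = 21.8 kW = 21800 W
P_in = P_out / η = 21800 / 0.850 = 25647 W
I_L = P_in / (√3·V_L·cosφ) = 25647 / (1.732 × 208 × 0.835) = 85.3 A

85.3 A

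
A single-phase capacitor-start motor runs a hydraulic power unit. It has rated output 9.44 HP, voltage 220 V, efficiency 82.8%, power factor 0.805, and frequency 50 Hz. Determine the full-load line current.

48 A

P_out = 9.44 × 746 = 7042 W
P_in = P_out / η = 7042 / 0.828 = 8505 W
I = P_in / (V·cosφ) = 8505 / (220 × 0.805) = 48 A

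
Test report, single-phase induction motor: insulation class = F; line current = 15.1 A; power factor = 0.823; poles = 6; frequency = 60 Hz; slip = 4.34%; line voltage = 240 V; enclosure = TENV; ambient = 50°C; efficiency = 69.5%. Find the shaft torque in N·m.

P_in = V·I·cosφ = 240 × 15.1 × 0.823 = 2983 W
P_out = η·P_in = 0.695 × 2983 = 2073 W
n_s = 120×60/6 = 1200 rpm; n = 1200×(1−0.0434) = 1148 rpm
ω = 2π×1148/60 = 120.2 rad/s
τ = P_out/ω = 2073/120.2 = 17.2 N·m

17.2 N·m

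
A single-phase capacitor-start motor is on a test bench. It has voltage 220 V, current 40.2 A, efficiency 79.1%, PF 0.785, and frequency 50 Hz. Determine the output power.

5.49 kW

P_in = V·I·cosφ = 220 × 40.2 × 0.785 = 6943 W
P_out = η·P_in = 0.791 × 6943 = 5492 W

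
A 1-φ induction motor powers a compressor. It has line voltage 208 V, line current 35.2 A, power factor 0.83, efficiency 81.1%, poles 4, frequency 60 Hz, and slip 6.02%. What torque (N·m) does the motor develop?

P_in = V·I·cosφ = 208 × 35.2 × 0.83 = 6077 W
P_out = η·P_in = 0.811 × 6077 = 4928 W
n_s = 120×60/4 = 1800 rpm; n = 1800×(1−0.0602) = 1692 rpm
ω = 2π×1692/60 = 177.2 rad/s
τ = P_out/ω = 4928/177.2 = 27.8 N·m

27.8 N·m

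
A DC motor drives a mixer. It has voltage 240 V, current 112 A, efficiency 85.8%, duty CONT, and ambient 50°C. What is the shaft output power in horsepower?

P_in = V·I = 240 × 112 = 26880 W
P_out = η·P_in = 0.858 × 26880 = 23063 W
= 23063/746 = 30.9 HP

30.9 HP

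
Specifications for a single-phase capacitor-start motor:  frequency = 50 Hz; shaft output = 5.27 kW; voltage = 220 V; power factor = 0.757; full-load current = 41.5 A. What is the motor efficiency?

76.3 %

P_out = 5.27 kW = 5270 W
P_in = V·I·cosφ = 220 × 41.5 × 0.757 = 6911 W
η = P_out / P_in = 5270 / 6911 = 0.763 = 76.3%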